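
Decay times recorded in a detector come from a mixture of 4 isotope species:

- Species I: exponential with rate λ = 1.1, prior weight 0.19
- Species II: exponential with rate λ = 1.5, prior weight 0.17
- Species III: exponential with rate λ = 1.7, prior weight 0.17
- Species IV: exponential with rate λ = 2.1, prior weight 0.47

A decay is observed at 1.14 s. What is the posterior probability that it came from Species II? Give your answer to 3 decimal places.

Apply Bayes' rule: the posterior for each component is proportional to its prior times its likelihood at x.
Component likelihoods at x = 1.14 s:
  f_I = 1.1·e^(−1.1·1.14) = 1.1·e^(−1.2540) = 0.313897
  f_II = 1.5·e^(−1.5·1.14) = 1.5·e^(−1.7100) = 0.271299
  f_III = 1.7·e^(−1.7·1.14) = 1.7·e^(−1.9380) = 0.244786
  f_IV = 2.1·e^(−2.1·1.14) = 2.1·e^(−2.3940) = 0.191654
Unnormalised posteriors:
  π_I·f_I = 0.19 × 0.313897 = 0.0596405
  π_II·f_II = 0.17 × 0.271299 = 0.0461208
  π_III·f_III = 0.17 × 0.244786 = 0.0416136
  π_IV·f_IV = 0.47 × 0.191654 = 0.0900775
Evidence: 0.0596405 + 0.0461208 + 0.0416136 + 0.0900775 = 0.237452
P(Species II | 1.14 s) ≈ 0.194

0.194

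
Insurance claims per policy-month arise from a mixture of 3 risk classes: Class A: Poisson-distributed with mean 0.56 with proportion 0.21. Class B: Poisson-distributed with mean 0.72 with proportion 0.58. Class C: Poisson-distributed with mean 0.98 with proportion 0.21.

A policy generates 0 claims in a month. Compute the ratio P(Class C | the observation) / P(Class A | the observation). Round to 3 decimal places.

Since P(k|x) ∝ P(Z=k) f_k(x), the posterior odds are P(Z=i) f_i(x) / (P(Z=j) f_j(x)).
Poisson probabilities:
  f_A = e^(−0.56)·0.56^0/0! = 0.571209
  f_B = e^(−0.72)·0.72^0/0! = 0.486752
  f_C = e^(−0.98)·0.98^0/0! = 0.375311
Odds = (0.21/0.21) × (0.375311/0.571209) = 1 × 0.657047 ≈ 0.657

0.657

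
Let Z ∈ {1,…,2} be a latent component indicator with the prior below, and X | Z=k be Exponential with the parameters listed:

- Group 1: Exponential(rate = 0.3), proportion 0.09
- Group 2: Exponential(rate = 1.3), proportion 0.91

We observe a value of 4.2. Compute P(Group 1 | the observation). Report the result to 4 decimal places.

0.6035

The responsibility of component k is w_k f_k(x) divided by Σ_j w_j f_j(x).
Evaluate each component's likelihood at the observed value:
  p_1 = 0.3·e^(−0.3·4.2) = 0.3·e^(−1.2600) = 0.0850962
  p_2 = 1.3·e^(−1.3·4.2) = 1.3·e^(−5.4600) = 0.00552962
Unnormalised posteriors:
  w_1·p_1 = 0.09 × 0.0850962 = 0.00765866
  w_2·p_2 = 0.91 × 0.00552962 = 0.00503196
Normaliser: 0.00765866 + 0.00503196 = 0.0126906
So the posterior for Group 1 is 0.00765866 / 0.0126906 ≈ 0.6035.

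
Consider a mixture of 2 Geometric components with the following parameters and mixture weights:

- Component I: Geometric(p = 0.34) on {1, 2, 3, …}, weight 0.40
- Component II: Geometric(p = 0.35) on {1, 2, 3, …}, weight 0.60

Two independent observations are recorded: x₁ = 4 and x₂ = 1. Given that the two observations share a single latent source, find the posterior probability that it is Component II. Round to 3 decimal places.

0.603

Posterior ∝ prior × likelihood, so P(k | x) ∝ w_k f_k(x); normalise over all components.
Since both observations come from the same component, the likelihood for component k is f_k(x₁)·f_k(x₂).
  f_I = [0.34·(1−0.34)^3 = 0.34·0.287496 = 0.0977486] × [0.34] = 0.0332345
  f_II = [0.35·(1−0.35)^3 = 0.35·0.274625 = 0.0961188] × [0.35] = 0.0336416
Unnormalised posteriors:
  w_I·f_I = 0.40 × 0.0332345 = 0.0132938
  w_II·f_II = 0.60 × 0.0336416 = 0.0201849
Marginal: 0.0132938 + 0.0201849 = 0.0334788
P(Component II | x₁, x₂) = 0.0201849 / 0.0334788 ≈ 0.603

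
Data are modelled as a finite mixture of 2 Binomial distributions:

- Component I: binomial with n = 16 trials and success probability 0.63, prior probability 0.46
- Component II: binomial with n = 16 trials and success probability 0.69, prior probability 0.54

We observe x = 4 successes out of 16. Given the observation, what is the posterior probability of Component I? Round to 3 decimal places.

0.832

P(component k | x) = π_k·f_k(x) / marginal(x), where marginal(x) = Σ_j π_j·f_j(x).
Binomial probabilities:
  L_I = C(16,4)·0.63^4·0.37^12 = 1820·0.15753·6.58295e-06 = 0.00188736
  L_II = C(16,4)·0.69^4·0.31^12 = 1820·0.226671·7.87663e-07 = 0.000324944
Multiply by the mixture weights:
  π_I·L_I = 0.46 × 0.00188736 = 0.000868185
  π_II·L_II = 0.54 × 0.000324944 = 0.00017547
Evidence: 0.000868185 + 0.00017547 = 0.00104365
Responsibility of Component I: 0.000868185 / 0.00104365 ≈ 0.832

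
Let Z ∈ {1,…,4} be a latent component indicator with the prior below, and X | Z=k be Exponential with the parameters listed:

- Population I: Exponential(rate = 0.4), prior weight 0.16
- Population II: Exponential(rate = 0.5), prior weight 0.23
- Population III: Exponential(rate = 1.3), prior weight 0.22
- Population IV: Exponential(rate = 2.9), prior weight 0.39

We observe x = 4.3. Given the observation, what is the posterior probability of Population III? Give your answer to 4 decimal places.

0.0412

Posterior ∝ prior × likelihood, so P(k | x) ∝ π_k f_k(x); normalise over all components.
Component likelihoods at x = 4.3:
  f_I = 0.0716265
  f_II = 0.0582421
  f_III = 0.00485554
  f_IV = 1.11364e-05
Prior × likelihood for each component:
  π_I·f_I = 0.16 × 0.0716265 = 0.0114602
  π_II·f_II = 0.23 × 0.0582421 = 0.0133957
  π_III·f_III = 0.22 × 0.00485554 = 0.00106822
  π_IV·f_IV = 0.39 × 1.11364e-05 = 4.34321e-06
Denominator: 0.0114602 + 0.0133957 + 0.00106822 + 4.34321e-06 = 0.0259285
Responsibility of Population III: 0.00106822 / 0.0259285 ≈ 0.0412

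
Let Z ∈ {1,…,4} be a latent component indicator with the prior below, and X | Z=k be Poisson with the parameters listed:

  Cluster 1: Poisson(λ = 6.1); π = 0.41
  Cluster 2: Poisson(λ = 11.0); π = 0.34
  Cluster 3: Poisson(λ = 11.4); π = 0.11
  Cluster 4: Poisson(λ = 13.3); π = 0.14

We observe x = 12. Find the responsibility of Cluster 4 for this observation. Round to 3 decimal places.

Posterior ∝ prior × likelihood, so P(k | x) ∝ π_k f_k(x); normalise over all components.
Evaluate each component's likelihood at the observed value:
  f_1 = 0.0124287
  f_2 = 0.10943
  f_3 = 0.112607
  f_4 = 0.107094
Prior × likelihood for each component:
  π_1·f_1 = 0.41 × 0.0124287 = 0.00509576
  π_2·f_2 = 0.34 × 0.10943 = 0.0372062
  π_3·f_3 = 0.11 × 0.112607 = 0.0123867
  π_4·f_4 = 0.14 × 0.107094 = 0.0149932
Denominator: 0.00509576 + 0.0372062 + 0.0123867 + 0.0149932 = 0.0696818
Responsibility of Cluster 4: 0.0149932 / 0.0696818 ≈ 0.215

0.215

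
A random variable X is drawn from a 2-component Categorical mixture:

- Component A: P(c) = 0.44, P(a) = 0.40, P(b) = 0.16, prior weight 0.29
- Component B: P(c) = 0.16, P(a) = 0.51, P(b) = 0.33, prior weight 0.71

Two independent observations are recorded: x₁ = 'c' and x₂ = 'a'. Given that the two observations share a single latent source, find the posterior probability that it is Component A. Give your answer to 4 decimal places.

Apply Bayes' rule: the posterior for each component is proportional to its prior times its likelihood at x.
Since both observations come from the same component, the likelihood for component k is f_k(x₁)·f_k(x₂).
  p_A = [P(c | comp) = 0.44] × [0.4] = 0.176
  p_B = [P(c | comp) = 0.16] × [0.51] = 0.0816
Unnormalised posteriors:
  π_A·p_A = 0.29 × 0.176 = 0.05104
  π_B·p_B = 0.71 × 0.0816 = 0.057936
Normaliser: 0.05104 + 0.057936 = 0.108976
So the posterior for Component A is 0.05104 / 0.108976 ≈ 0.4684.

0.4684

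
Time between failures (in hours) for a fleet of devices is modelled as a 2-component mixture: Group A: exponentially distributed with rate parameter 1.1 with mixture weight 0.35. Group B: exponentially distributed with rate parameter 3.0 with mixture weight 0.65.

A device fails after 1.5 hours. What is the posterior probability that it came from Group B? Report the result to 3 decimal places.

By Bayes' theorem, P(k | x) = π_k f_k(x) / Σ_j π_j f_j(x).
Exponential densities:
  f_A = 0.211255
  f_B = 0.033327
Weight by the priors:
  π_A·f_A = 0.35 × 0.211255 = 0.0739392
  π_B·f_B = 0.65 × 0.033327 = 0.0216625
Marginal: 0.0739392 + 0.0216625 = 0.0956018
P(Group B | x) = 0.0216625 / 0.0956018 ≈ 0.227

0.227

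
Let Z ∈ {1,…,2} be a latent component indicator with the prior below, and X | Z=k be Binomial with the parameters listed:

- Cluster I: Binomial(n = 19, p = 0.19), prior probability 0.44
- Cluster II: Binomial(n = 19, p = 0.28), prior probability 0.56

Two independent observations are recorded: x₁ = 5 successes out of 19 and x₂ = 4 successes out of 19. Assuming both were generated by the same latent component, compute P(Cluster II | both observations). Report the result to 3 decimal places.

The responsibility of component k is P(Z=k) f_k(x) divided by Σ_j P(Z=j) f_j(x).
Since both observations come from the same component, the likelihood for component k is f_k(x₁)·f_k(x₂).
  f_I = [C(19,5)·0.19^5·0.81^14 = 11628·0.00024761·0.0523348 = 0.150683] × [0.214128] = 0.0322654
  f_II = [C(19,5)·0.28^5·0.72^14 = 11628·0.00172104·0.0100613 = 0.201349] × [0.172585] = 0.0347499
Weight by the priors:
  P(Z=I)·f_I = 0.44 × 0.0322654 = 0.0141968
  P(Z=II)·f_II = 0.56 × 0.0347499 = 0.0194599
Denominator: 0.0141968 + 0.0194599 = 0.0336567
P(Cluster II | data) ≈ 0.578

0.578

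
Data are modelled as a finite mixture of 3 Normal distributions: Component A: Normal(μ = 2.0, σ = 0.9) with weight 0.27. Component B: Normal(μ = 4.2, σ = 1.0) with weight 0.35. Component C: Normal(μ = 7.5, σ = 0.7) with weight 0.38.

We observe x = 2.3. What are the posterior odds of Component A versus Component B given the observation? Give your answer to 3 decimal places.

Since P(k|x) ∝ π_k f_k(x), the posterior odds are π_i f_i(x) / (π_j f_j(x)).
Component likelihoods at x = 2.3:
  p_A = (1/(0.9·√(2π)))·exp(−(2.3−2.0)²/(2·0.9²)) = 0.443269·exp(-0.05556) = 0.419315
  p_B = (1/(1.0·√(2π)))·exp(−(2.3−4.2)²/(2·1.0²)) = 0.398942·exp(-1.80500) = 0.0656158
  p_C = (1/(0.7·√(2π)))·exp(−(2.3−7.5)²/(2·0.7²)) = 0.569918·exp(-27.59184) = 5.92693e-13
Odds = (0.27/0.35) × (0.419315/0.0656158) = 0.771429 × 6.39045 ≈ 4.930

4.930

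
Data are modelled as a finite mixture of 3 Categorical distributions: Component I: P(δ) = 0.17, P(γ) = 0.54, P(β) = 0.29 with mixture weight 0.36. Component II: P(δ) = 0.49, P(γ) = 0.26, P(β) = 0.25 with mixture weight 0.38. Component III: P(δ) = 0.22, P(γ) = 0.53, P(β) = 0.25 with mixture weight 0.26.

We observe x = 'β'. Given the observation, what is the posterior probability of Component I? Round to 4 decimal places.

0.3949

By Bayes' theorem, P(k | x) = P(Z=k) f_k(x) / Σ_j P(Z=j) f_j(x).
Component likelihoods at x = 'β':
  p_I = 0.29
  p_II = 0.25
  p_III = 0.25
Multiply by the mixture weights:
  P(Z=I)·p_I = 0.36 × 0.29 = 0.1044
  P(Z=II)·p_II = 0.38 × 0.25 = 0.095
  P(Z=III)·p_III = 0.26 × 0.25 = 0.065
Denominator: 0.1044 + 0.095 + 0.065 = 0.2644
P(Component I | x) ≈ 0.3949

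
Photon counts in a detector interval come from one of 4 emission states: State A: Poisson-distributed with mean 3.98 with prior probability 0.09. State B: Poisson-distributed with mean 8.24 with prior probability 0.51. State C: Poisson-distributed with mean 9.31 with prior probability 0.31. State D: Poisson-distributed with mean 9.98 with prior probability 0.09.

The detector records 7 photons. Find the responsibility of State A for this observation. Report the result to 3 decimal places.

By Bayes' theorem, P(k | x) = w_k f_k(x) / Σ_j w_j f_j(x).
Evaluate each component's likelihood at the observed value:
  f_A = e^(−3.98)·3.98^7/7! = 0.0586488
  f_B = e^(−8.24)·8.24^7/7! = 0.135043
  f_C = e^(−9.31)·9.31^7/7! = 0.108877
  f_D = e^(−9.98)·9.98^7/7! = 0.0906201
Weight by the priors:
  w_A·f_A = 0.09 × 0.0586488 = 0.00527839
  w_B·f_B = 0.51 × 0.135043 = 0.0688721
  w_C·f_C = 0.31 × 0.108877 = 0.0337518
  w_D·f_D = 0.09 × 0.0906201 = 0.0081558
Marginal: 0.00527839 + 0.0688721 + 0.0337518 + 0.0081558 = 0.116058
P(State A | data) = 0.00527839 / 0.116058 ≈ 0.045

0.045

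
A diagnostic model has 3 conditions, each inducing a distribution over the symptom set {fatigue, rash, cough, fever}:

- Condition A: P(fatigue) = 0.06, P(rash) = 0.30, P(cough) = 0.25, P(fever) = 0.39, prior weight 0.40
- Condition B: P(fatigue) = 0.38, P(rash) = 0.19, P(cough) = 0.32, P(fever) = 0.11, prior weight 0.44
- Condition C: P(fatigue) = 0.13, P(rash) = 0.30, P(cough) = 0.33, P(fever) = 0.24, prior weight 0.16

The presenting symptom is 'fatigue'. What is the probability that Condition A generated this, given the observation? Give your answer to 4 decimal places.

0.1132

By Bayes' theorem, P(k | x) = π_k f_k(x) / Σ_j π_j f_j(x).
Component likelihoods at x = 'fatigue':
  f_A = 0.06
  f_B = 0.38
  f_C = 0.13
Multiply by the mixture weights:
  π_A·f_A = 0.40 × 0.06 = 0.024
  π_B·f_B = 0.44 × 0.38 = 0.1672
  π_C·f_C = 0.16 × 0.13 = 0.0208
Normaliser: 0.024 + 0.1672 + 0.0208 = 0.212
P(Condition A | data) = 0.024 / 0.212 ≈ 0.1132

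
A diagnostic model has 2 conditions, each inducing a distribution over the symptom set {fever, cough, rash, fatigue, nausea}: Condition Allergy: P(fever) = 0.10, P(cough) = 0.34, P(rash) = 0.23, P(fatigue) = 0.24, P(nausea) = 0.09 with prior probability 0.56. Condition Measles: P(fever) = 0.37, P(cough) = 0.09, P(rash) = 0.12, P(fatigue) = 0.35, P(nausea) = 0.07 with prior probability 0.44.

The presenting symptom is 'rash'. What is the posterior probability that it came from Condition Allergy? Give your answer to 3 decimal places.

The responsibility of component k is π_k f_k(x) divided by Σ_j π_j f_j(x).
Evaluate each component's likelihood at the observed value:
  p_Allergy = P(rash | comp) = 0.23
  p_Measles = P(rash | comp) = 0.12
Prior × likelihood for each component:
  π_Allergy·p_Allergy = 0.56 × 0.23 = 0.1288
  π_Measles·p_Measles = 0.44 × 0.12 = 0.0528
Denominator: 0.1288 + 0.0528 = 0.1816
Responsibility of Condition Allergy: 0.1288 / 0.1816 ≈ 0.709

0.709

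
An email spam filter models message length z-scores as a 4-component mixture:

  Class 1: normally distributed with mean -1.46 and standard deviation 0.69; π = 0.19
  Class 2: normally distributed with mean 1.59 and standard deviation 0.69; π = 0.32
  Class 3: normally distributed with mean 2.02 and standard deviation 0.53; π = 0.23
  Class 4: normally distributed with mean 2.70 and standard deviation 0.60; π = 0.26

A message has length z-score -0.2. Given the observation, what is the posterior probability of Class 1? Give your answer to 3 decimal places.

P(component k | x) = P(Z=k)·f_k(x) / marginal(x), where marginal(x) = Σ_j P(Z=j)·f_j(x).
Evaluate each component's likelihood at the observed value:
  f_1 = 0.109135
  f_2 = 0.0199841
  f_3 = 0.000116621
  f_4 = 5.62287e-06
Multiply by the mixture weights:
  P(Z=1)·f_1 = 0.19 × 0.109135 = 0.0207356
  P(Z=2)·f_2 = 0.32 × 0.0199841 = 0.00639491
  P(Z=3)·f_3 = 0.23 × 0.000116621 = 2.68229e-05
  P(Z=4)·f_4 = 0.26 × 5.62287e-06 = 1.46195e-06
Marginal: 0.0207356 + 0.00639491 + 2.68229e-05 + 1.46195e-06 = 0.0271588
Responsibility of Class 1: 0.0207356 / 0.0271588 ≈ 0.763

0.763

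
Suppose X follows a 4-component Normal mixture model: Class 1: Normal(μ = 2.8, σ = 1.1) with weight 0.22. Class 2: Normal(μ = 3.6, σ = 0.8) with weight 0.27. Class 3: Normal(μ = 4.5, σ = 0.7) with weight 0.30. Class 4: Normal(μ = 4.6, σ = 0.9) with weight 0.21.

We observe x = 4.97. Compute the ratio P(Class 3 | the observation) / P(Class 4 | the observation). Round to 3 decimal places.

Only the two components matter; the odds are (w_i f_i(x)) / (w_j f_j(x)).
Evaluate each component's likelihood at the observed value:
  f_1 = (1/(1.1·√(2π)))·exp(−(4.97−2.8)²/(2·1.1²)) = 0.362675·exp(-1.94583) = 0.051815
  f_2 = (1/(0.8·√(2π)))·exp(−(4.97−3.6)²/(2·0.8²)) = 0.498678·exp(-1.46633) = 0.115081
  f_3 = (1/(0.7·√(2π)))·exp(−(4.97−4.5)²/(2·0.7²)) = 0.569918·exp(-0.22541) = 0.454903
  f_4 = (1/(0.9·√(2π)))·exp(−(4.97−4.6)²/(2·0.9²)) = 0.443269·exp(-0.08451) = 0.407349
Posterior odds = (w_3·f_3) / (w_4·f_4) = (0.30·0.454903) / (0.21·0.407349) = 0.136471 / 0.0855434 ≈ 1.595

1.595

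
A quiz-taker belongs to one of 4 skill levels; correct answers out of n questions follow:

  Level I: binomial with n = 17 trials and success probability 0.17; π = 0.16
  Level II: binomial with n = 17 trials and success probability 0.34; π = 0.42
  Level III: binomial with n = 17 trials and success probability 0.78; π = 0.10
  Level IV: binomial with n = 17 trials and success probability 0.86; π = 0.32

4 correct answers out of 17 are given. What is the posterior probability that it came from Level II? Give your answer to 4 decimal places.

P(component k | x) = π_k·f_k(x) / marginal(x), where marginal(x) = Σ_j π_j·f_j(x).
Binomial probabilities:
  L_I = C(17,4)·0.17^4·0.83^13 = 2380·0.00083521·0.0887187 = 0.176355
  L_II = C(17,4)·0.34^4·0.66^13 = 2380·0.0133634·0.00450891 = 0.143405
  L_III = C(17,4)·0.78^4·0.22^13 = 2380·0.370151·2.8281e-09 = 2.49144e-06
  L_IV = C(17,4)·0.86^4·0.14^13 = 2380·0.547008·7.93715e-12 = 1.03332e-08
Unnormalised posteriors:
  π_I·L_I = 0.16 × 0.176355 = 0.0282168
  π_II·L_II = 0.42 × 0.143405 = 0.06023
  π_III·L_III = 0.10 × 2.49144e-06 = 2.49144e-07
  π_IV·L_IV = 0.32 × 1.03332e-08 = 3.30663e-09
Normaliser: 0.0282168 + 0.06023 + 2.49144e-07 + 3.30663e-09 = 0.0884471
So the posterior for Level II is 0.06023 / 0.0884471 ≈ 0.6810.

0.6810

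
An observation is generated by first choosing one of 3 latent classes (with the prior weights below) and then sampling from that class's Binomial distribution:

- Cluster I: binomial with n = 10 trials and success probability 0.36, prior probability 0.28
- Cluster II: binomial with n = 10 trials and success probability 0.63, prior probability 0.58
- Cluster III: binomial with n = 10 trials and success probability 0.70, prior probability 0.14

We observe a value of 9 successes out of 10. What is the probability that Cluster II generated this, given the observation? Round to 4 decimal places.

P(component k | x) = P(Z=k)·f_k(x) / marginal(x), where marginal(x) = Σ_j P(Z=j)·f_j(x).
Binomial probabilities:
  p_I = 0.000649984
  p_II = 0.0578451
  p_III = 0.121061
Prior × likelihood for each component:
  P(Z=I)·p_I = 0.28 × 0.000649984 = 0.000181995
  P(Z=II)·p_II = 0.58 × 0.0578451 = 0.0335502
  P(Z=III)·p_III = 0.14 × 0.121061 = 0.0169485
Marginal: 0.000181995 + 0.0335502 + 0.0169485 = 0.0506807
P(Cluster II | x) = 0.0335502 / 0.0506807 ≈ 0.6620

0.6620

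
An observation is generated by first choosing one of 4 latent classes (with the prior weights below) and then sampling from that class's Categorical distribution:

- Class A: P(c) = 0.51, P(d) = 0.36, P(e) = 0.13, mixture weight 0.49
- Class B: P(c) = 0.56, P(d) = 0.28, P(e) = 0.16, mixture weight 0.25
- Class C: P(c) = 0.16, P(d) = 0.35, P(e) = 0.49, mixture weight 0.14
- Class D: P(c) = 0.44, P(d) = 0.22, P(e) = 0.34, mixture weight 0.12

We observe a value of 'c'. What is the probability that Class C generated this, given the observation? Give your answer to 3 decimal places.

0.048

P(component k | x) = P(Z=k)·f_k(x) / marginal(x), where marginal(x) = Σ_j P(Z=j)·f_j(x).
Component likelihoods at x = 'c':
  p_A = P(c | comp) = 0.51
  p_B = P(c | comp) = 0.56
  p_C = P(c | comp) = 0.16
  p_D = P(c | comp) = 0.44
Prior × likelihood for each component:
  P(Z=A)·p_A = 0.49 × 0.51 = 0.2499
  P(Z=B)·p_B = 0.25 × 0.56 = 0.14
  P(Z=C)·p_C = 0.14 × 0.16 = 0.0224
  P(Z=D)·p_D = 0.12 × 0.44 = 0.0528
Evidence: 0.2499 + 0.14 + 0.0224 + 0.0528 = 0.4651
Responsibility of Class C: 0.0224 / 0.4651 ≈ 0.048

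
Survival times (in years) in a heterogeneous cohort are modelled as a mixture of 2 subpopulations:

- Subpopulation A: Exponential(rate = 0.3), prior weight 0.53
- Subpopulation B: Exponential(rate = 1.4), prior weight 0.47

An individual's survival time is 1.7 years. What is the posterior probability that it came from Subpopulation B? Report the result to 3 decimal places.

0.389

Apply Bayes' rule: the posterior for each component is proportional to its prior times its likelihood at x.
Component likelihoods at x = 1.7 years:
  p_A = 0.180149
  p_B = 0.129571
Weight by the priors:
  π_A·p_A = 0.53 × 0.180149 = 0.0954788
  π_B·p_B = 0.47 × 0.129571 = 0.0608983
Denominator: 0.0954788 + 0.0608983 = 0.156377
P(Subpopulation B | data) ≈ 0.389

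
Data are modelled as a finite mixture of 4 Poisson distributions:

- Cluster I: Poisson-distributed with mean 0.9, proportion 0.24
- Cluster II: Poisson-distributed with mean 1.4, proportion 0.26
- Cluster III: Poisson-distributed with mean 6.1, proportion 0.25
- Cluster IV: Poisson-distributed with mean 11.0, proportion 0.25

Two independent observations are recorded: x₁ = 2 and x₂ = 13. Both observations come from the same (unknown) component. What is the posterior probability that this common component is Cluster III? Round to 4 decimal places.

Apply Bayes' rule: the posterior for each component is proportional to its prior times its likelihood at x.
Since both observations come from the same component, the likelihood for component k is f_k(x₁)·f_k(x₂).
  L_I = [0.164661] × [1.65961e-11] = 2.73273e-12
  L_II = [0.241665] × [3.1432e-09] = 7.59601e-10
  L_III = [0.0417286] × [0.00583192] = 0.000243357
  L_IV = [0.00101045] × [0.0925945] = 9.35624e-05
Unnormalised posteriors:
  w_I·L_I = 0.24 × 2.73273e-12 = 6.55856e-13
  w_II·L_II = 0.26 × 7.59601e-10 = 1.97496e-10
  w_III·L_III = 0.25 × 0.000243357 = 6.08393e-05
  w_IV·L_IV = 0.25 × 9.35624e-05 = 2.33906e-05
Evidence: 6.55856e-13 + 1.97496e-10 + 6.08393e-05 + 2.33906e-05 = 8.42301e-05
P(Cluster III | x₁, x₂) ≈ 0.7223

0.7223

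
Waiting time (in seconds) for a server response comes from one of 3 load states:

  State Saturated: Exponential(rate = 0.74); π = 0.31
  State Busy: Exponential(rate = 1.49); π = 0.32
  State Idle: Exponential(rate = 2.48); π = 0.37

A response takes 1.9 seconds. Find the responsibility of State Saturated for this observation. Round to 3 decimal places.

0.607

P(component k | x) = π_k·f_k(x) / marginal(x), where marginal(x) = Σ_j π_j·f_j(x).
Component likelihoods at x = 1.9 seconds:
  p_Saturated = 0.74·e^(−0.74·1.9) = 0.74·e^(−1.4060) = 0.18139
  p_Busy = 1.49·e^(−1.49·1.9) = 1.49·e^(−2.8310) = 0.0878413
  p_Idle = 2.48·e^(−2.48·1.9) = 2.48·e^(−4.7120) = 0.0222872
Prior × likelihood for each component:
  π_Saturated·p_Saturated = 0.31 × 0.18139 = 0.0562309
  π_Busy·p_Busy = 0.32 × 0.0878413 = 0.0281092
  π_Idle·p_Idle = 0.37 × 0.0222872 = 0.00824627
Sum: 0.0562309 + 0.0281092 + 0.00824627 = 0.0925864
So the posterior for State Saturated is 0.0562309 / 0.0925864 ≈ 0.607.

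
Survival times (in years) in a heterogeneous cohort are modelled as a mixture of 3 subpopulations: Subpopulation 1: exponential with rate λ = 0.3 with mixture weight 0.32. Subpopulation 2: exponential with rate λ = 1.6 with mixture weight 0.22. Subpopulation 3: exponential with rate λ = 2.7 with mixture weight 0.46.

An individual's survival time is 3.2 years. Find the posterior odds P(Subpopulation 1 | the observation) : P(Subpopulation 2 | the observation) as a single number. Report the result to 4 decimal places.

Posterior odds = (w_i f_i(x)) / (w_j f_j(x)); the normalising sum cancels.
Evaluate each component's likelihood at the observed value:
  p_1 = 0.3·e^(−0.3·3.2) = 0.3·e^(−0.9600) = 0.114868
  p_2 = 1.6·e^(−1.6·3.2) = 1.6·e^(−5.1200) = 0.00956164
  p_3 = 2.7·e^(−2.7·3.2) = 2.7·e^(−8.6400) = 0.000477595
Odds = (0.32/0.22) × (0.114868/0.00956164) = 1.45455 × 12.0134 ≈ 17.4741

17.4741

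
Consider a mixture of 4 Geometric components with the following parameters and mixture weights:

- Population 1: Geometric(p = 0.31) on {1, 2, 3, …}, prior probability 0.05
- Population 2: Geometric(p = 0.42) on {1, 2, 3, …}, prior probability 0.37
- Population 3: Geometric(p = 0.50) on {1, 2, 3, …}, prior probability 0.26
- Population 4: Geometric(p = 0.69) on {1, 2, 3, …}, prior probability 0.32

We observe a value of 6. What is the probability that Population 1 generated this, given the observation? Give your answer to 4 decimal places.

0.1400

By Bayes' theorem, P(k | x) = π_k f_k(x) / Σ_j π_j f_j(x).
Geometric probabilities:
  L_1 = 0.048485
  L_2 = 0.027567
  L_3 = 0.015625
  L_4 = 0.00197541
Multiply by the mixture weights:
  π_1·L_1 = 0.05 × 0.048485 = 0.00242425
  π_2·L_2 = 0.37 × 0.027567 = 0.0101998
  π_3·L_3 = 0.26 × 0.015625 = 0.0040625
  π_4·L_4 = 0.32 × 0.00197541 = 0.000632132
Normaliser: 0.00242425 + 0.0101998 + 0.0040625 + 0.000632132 = 0.0173187
P(Population 1 | x) = 0.00242425 / 0.0173187 ≈ 0.1400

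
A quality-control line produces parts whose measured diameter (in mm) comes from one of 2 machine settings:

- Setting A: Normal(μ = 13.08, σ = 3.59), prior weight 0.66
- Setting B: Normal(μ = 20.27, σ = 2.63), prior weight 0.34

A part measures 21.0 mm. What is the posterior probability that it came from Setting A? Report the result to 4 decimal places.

0.1148

Apply Bayes' rule: the posterior for each component is proportional to its prior times its likelihood at x.
Component likelihoods at x = 21.0 mm:
  p_A = (1/(3.59·√(2π)))·exp(−(21.0−13.08)²/(2·3.59²)) = 0.111126·exp(-2.43350) = 0.00974899
  p_B = (1/(2.63·√(2π)))·exp(−(21.0−20.27)²/(2·2.63²)) = 0.151689·exp(-0.03852) = 0.145957
Weight by the priors:
  π_A·p_A = 0.66 × 0.00974899 = 0.00643433
  π_B·p_B = 0.34 × 0.145957 = 0.0496253
Marginal: 0.00643433 + 0.0496253 = 0.0560597
P(Setting A | x) = 0.00643433 / 0.0560597 ≈ 0.1148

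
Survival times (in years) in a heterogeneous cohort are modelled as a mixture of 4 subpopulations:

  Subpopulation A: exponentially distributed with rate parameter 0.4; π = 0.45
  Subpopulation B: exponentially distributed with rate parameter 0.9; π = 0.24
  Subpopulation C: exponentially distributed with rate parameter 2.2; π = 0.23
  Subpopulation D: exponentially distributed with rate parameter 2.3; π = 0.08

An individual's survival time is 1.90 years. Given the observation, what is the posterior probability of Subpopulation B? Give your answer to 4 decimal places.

0.2930

The responsibility of component k is P(Z=k) f_k(x) divided by Σ_j P(Z=j) f_j(x).
Evaluate each component's likelihood at the observed value:
  p_A = 0.187067
  p_B = 0.162779
  p_C = 0.0336567
  p_D = 0.0290979
Multiply by the mixture weights:
  P(Z=A)·p_A = 0.45 × 0.187067 = 0.08418
  P(Z=B)·p_B = 0.24 × 0.162779 = 0.039067
  P(Z=C)·p_C = 0.23 × 0.0336567 = 0.00774104
  P(Z=D)·p_D = 0.08 × 0.0290979 = 0.00232783
Marginal: 0.08418 + 0.039067 + 0.00774104 + 0.00232783 = 0.133316
P(Subpopulation B | 1.90 years) ≈ 0.2930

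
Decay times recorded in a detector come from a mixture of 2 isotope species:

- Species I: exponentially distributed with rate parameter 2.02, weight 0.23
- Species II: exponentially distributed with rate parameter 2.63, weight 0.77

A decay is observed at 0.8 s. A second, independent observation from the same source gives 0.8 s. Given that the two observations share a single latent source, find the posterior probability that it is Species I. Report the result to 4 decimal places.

0.3186

The responsibility of component k is w_k f_k(x) divided by Σ_j w_j f_j(x).
Since both observations come from the same component, the likelihood for component k is f_k(x₁)·f_k(x₂).
  L_I = [2.02·e^(−2.02·0.8) = 2.02·e^(−1.6160) = 0.401358] × [0.401358] = 0.161088
  L_II = [2.63·e^(−2.63·0.8) = 2.63·e^(−2.1040) = 0.320775] × [0.320775] = 0.102896
Prior × likelihood for each component:
  w_I·L_I = 0.23 × 0.161088 = 0.0370502
  w_II·L_II = 0.77 × 0.102896 = 0.0792303
Denominator: 0.0370502 + 0.0792303 = 0.11628
So the posterior for Species I is 0.0370502 / 0.11628 ≈ 0.3186.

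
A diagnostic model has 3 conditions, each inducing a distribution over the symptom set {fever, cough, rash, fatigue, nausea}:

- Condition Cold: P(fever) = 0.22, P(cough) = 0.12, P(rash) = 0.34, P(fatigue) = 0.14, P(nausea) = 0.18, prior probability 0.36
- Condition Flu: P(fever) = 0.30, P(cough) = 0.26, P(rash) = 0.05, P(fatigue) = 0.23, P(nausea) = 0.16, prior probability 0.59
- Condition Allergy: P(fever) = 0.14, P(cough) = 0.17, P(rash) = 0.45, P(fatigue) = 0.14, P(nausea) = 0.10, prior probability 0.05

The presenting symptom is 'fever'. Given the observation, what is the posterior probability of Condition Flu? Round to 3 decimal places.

0.672

P(component k | x) = π_k·f_k(x) / marginal(x), where marginal(x) = Σ_j π_j·f_j(x).
Evaluate each component's likelihood at the observed value:
  p_Cold = 0.22
  p_Flu = 0.3
  p_Allergy = 0.14
Multiply by the mixture weights:
  π_Cold·p_Cold = 0.36 × 0.22 = 0.0792
  π_Flu·p_Flu = 0.59 × 0.3 = 0.177
  π_Allergy·p_Allergy = 0.05 × 0.14 = 0.007
Sum: 0.0792 + 0.177 + 0.007 = 0.2632
P(Condition Flu | 'fever') = 0.177 / 0.2632 ≈ 0.672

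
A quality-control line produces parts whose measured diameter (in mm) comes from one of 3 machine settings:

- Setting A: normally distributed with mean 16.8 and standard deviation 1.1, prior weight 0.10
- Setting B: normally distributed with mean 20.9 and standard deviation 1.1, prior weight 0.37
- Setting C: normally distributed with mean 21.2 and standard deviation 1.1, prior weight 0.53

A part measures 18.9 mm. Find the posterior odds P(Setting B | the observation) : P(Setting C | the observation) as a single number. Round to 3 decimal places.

1.190

The posterior odds equal the prior odds times the likelihood ratio: (w_i/w_j)·(f_i(x)/f_j(x)).
Normal densities:
  f_A = 0.0586268
  f_B = 0.0694505
  f_C = 0.0407541
Posterior odds = (w_B·f_B) / (w_C·f_C) = (0.37·0.0694505) / (0.53·0.0407541) = 0.0256967 / 0.0215997 ≈ 1.190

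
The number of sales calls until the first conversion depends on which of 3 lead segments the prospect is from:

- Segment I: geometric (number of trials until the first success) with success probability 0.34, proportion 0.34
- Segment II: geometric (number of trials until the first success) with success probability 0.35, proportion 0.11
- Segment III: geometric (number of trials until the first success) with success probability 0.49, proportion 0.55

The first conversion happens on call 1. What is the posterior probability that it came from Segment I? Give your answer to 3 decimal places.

The responsibility of component k is w_k f_k(x) divided by Σ_j w_j f_j(x).
Evaluate each component's likelihood at the observed value:
  f_I = 0.34
  f_II = 0.35
  f_III = 0.49
Prior × likelihood for each component:
  w_I·f_I = 0.34 × 0.34 = 0.1156
  w_II·f_II = 0.11 × 0.35 = 0.0385
  w_III·f_III = 0.55 × 0.49 = 0.2695
Marginal: 0.1156 + 0.0385 + 0.2695 = 0.4236
P(Segment I | the observation) ≈ 0.273

0.273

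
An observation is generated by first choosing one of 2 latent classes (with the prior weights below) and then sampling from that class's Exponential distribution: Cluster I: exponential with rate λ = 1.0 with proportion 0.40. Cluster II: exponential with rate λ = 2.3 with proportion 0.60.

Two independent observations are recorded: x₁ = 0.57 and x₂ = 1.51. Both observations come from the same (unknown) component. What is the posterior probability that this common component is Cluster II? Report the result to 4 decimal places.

Apply Bayes' rule: the posterior for each component is proportional to its prior times its likelihood at x.
Since both observations come from the same component, the likelihood for component k is f_k(x₁)·f_k(x₂).
  f_I = [1.0·e^(−1.0·0.57) = 1.0·e^(−0.5700) = 0.565525] × [0.22091] = 0.12493
  f_II = [2.3·e^(−2.3·0.57) = 2.3·e^(−1.3110) = 0.619966] × [0.0713548] = 0.0442375
Multiply by the mixture weights:
  π_I·f_I = 0.40 × 0.12493 = 0.0499721
  π_II·f_II = 0.60 × 0.0442375 = 0.0265425
Marginal: 0.0499721 + 0.0265425 = 0.0765146
Responsibility of Cluster II: 0.0265425 / 0.0765146 ≈ 0.3469

0.3469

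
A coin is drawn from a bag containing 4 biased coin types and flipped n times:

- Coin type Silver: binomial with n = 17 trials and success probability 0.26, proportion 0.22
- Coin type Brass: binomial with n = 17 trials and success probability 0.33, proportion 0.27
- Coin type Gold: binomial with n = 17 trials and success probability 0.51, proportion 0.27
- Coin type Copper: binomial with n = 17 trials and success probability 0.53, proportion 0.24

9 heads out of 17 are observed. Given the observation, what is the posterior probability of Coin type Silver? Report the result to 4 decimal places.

0.0234

By Bayes' theorem, P(k | x) = π_k f_k(x) / Σ_j π_j f_j(x).
Binomial probabilities:
  f_Silver = C(17,9)·0.26^9·0.74^8 = 24310·5.4295e-06·0.0899195 = 0.0118686
  f_Brass = C(17,9)·0.33^9·0.67^8 = 24310·4.64115e-05·0.0406068 = 0.0458151
  f_Gold = C(17,9)·0.51^9·0.49^8 = 24310·0.00233417·0.00332329 = 0.188575
  f_Copper = C(17,9)·0.53^9·0.47^8 = 24310·0.00329976·0.00238113 = 0.191008
Multiply by the mixture weights:
  π_Silver·f_Silver = 0.22 × 0.0118686 = 0.00261109
  π_Brass·f_Brass = 0.27 × 0.0458151 = 0.0123701
  π_Gold·f_Gold = 0.27 × 0.188575 = 0.0509154
  π_Copper·f_Copper = 0.24 × 0.191008 = 0.0458418
Sum: 0.00261109 + 0.0123701 + 0.0509154 + 0.0458418 = 0.111738
So the posterior for Coin type Silver is 0.00261109 / 0.111738 ≈ 0.0234.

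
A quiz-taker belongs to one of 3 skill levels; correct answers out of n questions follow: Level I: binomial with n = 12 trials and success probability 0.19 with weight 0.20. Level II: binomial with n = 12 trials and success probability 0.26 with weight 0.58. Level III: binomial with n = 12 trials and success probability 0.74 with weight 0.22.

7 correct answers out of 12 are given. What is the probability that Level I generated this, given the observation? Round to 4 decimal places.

P(component k | x) = P(Z=k)·f_k(x) / marginal(x), where marginal(x) = Σ_j P(Z=j)·f_j(x).
Binomial probabilities:
  L_I = C(12,7)·0.19^7·0.81^5 = 792·8.93872e-06·0.348678 = 0.00246846
  L_II = C(12,7)·0.26^7·0.74^5 = 792·8.03181e-05·0.221901 = 0.0141155
  L_III = C(12,7)·0.74^7·0.26^5 = 792·0.121513·0.00118814 = 0.114344
Unnormalised posteriors:
  P(Z=I)·L_I = 0.20 × 0.00246846 = 0.000493691
  P(Z=II)·L_II = 0.58 × 0.0141155 = 0.00818701
  P(Z=III)·L_III = 0.22 × 0.114344 = 0.0251557
Denominator: 0.000493691 + 0.00818701 + 0.0251557 = 0.0338364
So the posterior for Level I is 0.000493691 / 0.0338364 ≈ 0.0146.

0.0146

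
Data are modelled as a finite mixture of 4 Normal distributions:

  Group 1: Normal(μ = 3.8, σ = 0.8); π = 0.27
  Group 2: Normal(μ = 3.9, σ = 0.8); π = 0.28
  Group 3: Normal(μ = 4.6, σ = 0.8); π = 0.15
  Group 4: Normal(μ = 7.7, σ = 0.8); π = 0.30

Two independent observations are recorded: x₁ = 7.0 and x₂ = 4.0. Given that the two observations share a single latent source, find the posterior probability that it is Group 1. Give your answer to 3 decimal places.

0.058

The responsibility of component k is P(Z=k) f_k(x) divided by Σ_j P(Z=j) f_j(x).
Since both observations come from the same component, the likelihood for component k is f_k(x₁)·f_k(x₂).
  L_1 = [0.000167288] × [0.483335] = 8.08561e-05
  L_2 = [0.000273665] × [0.494797] = 0.000135408
  L_3 = [0.00553981] × [0.376422] = 0.00208531
  L_4 = [0.340069] × [1.12955e-05] = 3.84124e-06
Weight by the priors:
  P(Z=1)·L_1 = 0.27 × 8.08561e-05 = 2.18311e-05
  P(Z=2)·L_2 = 0.28 × 0.000135408 = 3.79144e-05
  P(Z=3)·L_3 = 0.15 × 0.00208531 = 0.000312796
  P(Z=4)·L_4 = 0.30 × 3.84124e-06 = 1.15237e-06
Evidence: 2.18311e-05 + 3.79144e-05 + 0.000312796 + 1.15237e-06 = 0.000373694
So the posterior for Group 1 is 2.18311e-05 / 0.000373694 ≈ 0.058.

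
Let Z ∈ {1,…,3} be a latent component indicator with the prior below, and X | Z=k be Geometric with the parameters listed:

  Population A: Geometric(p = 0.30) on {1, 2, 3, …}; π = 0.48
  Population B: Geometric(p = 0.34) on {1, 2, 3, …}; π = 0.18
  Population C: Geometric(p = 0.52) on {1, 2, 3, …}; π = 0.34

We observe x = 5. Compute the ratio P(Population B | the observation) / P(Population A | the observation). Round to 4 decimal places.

Posterior odds = (P(Z=i) f_i(x)) / (P(Z=j) f_j(x)); the normalising sum cancels.
Component likelihoods at x = 5:
  L_A = 0.30·(1−0.30)^4 = 0.30·0.2401 = 0.07203
  L_B = 0.34·(1−0.34)^4 = 0.34·0.189747 = 0.0645141
  L_C = 0.52·(1−0.52)^4 = 0.52·0.0530842 = 0.0276038
0.0116125 / 0.0345744 ≈ 0.3359

0.3359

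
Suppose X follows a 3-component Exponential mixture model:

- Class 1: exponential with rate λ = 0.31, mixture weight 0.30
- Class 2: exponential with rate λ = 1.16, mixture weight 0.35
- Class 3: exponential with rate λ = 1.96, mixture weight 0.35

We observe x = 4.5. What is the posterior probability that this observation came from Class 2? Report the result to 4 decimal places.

0.0866

P(component k | x) = π_k·f_k(x) / marginal(x), where marginal(x) = Σ_j π_j·f_j(x).
Component likelihoods at x = 4.5:
  f_1 = 0.31·e^(−0.31·4.5) = 0.31·e^(−1.3950) = 0.0768282
  f_2 = 1.16·e^(−1.16·4.5) = 1.16·e^(−5.2200) = 0.0062725
  f_3 = 1.96·e^(−1.96·4.5) = 1.96·e^(−8.8200) = 0.000289587
Multiply by the mixture weights:
  π_1·f_1 = 0.30 × 0.0768282 = 0.0230485
  π_2·f_2 = 0.35 × 0.0062725 = 0.00219538
  π_3·f_3 = 0.35 × 0.000289587 = 0.000101355
Sum: 0.0230485 + 0.00219538 + 0.000101355 = 0.0253452
P(Class 2 | 4.5) = 0.00219538 / 0.0253452 ≈ 0.0866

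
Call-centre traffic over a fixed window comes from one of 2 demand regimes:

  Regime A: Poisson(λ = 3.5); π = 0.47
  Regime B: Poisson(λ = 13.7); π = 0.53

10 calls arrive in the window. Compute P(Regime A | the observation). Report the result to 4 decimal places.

0.0275

Posterior ∝ prior × likelihood, so P(k | x) ∝ w_k f_k(x); normalise over all components.
Poisson probabilities:
  f_A = 0.00229555
  f_B = 0.0720457
Prior × likelihood for each component:
  w_A·f_A = 0.47 × 0.00229555 = 0.00107891
  w_B·f_B = 0.53 × 0.0720457 = 0.0381842
Evidence: 0.00107891 + 0.0381842 = 0.0392631
P(Regime A | x) = 0.00107891 / 0.0392631 ≈ 0.0275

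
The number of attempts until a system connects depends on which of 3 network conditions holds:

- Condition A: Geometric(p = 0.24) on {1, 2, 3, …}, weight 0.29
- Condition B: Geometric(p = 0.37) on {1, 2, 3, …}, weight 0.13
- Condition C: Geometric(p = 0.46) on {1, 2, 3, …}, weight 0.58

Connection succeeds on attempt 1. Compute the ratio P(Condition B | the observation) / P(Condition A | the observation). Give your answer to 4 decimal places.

0.6911

The posterior odds equal the prior odds times the likelihood ratio: (π_i/π_j)·(f_i(x)/f_j(x)).
Component likelihoods at x = 1:
  L_A = 0.24
  L_B = 0.37
  L_C = 0.46
Posterior odds = (π_B·L_B) / (π_A·L_A) = (0.13·0.37) / (0.29·0.24) = 0.0481 / 0.0696 ≈ 0.6911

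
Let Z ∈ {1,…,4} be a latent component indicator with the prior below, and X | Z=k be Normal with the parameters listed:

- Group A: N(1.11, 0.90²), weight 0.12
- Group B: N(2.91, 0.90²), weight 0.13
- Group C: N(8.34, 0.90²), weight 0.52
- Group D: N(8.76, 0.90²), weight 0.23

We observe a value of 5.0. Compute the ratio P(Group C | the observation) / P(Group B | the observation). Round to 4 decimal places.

Only the two components matter; the odds are (w_i f_i(x)) / (w_j f_j(x)).
Component likelihoods at x = 5.0:
  L_A = (1/(0.90·√(2π)))·exp(−(5.0−1.11)²/(2·0.90²)) = 0.443269·exp(-9.34080) = 3.89053e-05
  L_B = (1/(0.90·√(2π)))·exp(−(5.0−2.91)²/(2·0.90²)) = 0.443269·exp(-2.69636) = 0.0298988
  L_C = (1/(0.90·√(2π)))·exp(−(5.0−8.34)²/(2·0.90²)) = 0.443269·exp(-6.88617) = 0.00045294
  L_D = (1/(0.90·√(2π)))·exp(−(5.0−8.76)²/(2·0.90²)) = 0.443269·exp(-8.72691) = 7.18815e-05
Odds = (0.52/0.13) × (0.00045294/0.0298988) = 4 × 0.0151491 ≈ 0.0606

0.0606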